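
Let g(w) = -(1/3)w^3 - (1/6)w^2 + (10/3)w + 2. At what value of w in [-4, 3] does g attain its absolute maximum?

-4

Differentiating, g'(w) = -w^2 - (1/3)w + 10/3; which vanishes at w = -2 and w = 5/3.
Candidates: g(-4) = 22/3,  g(-2) = -8/3,  g(5/3) = 899/162,  g(3) = 3/2.
Hence the absolute maximum is 22/3 at w = -4.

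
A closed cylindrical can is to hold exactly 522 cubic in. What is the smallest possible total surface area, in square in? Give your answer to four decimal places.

358.8902

With radius r and height h, πr²h = 522 so h = 522/(πr²), and S(r) = 2πr² + 2πrh = 2πr² + 2·522/r.
S'(r) = 4πr − 2·522/r² = 0 ⇒ r³ = 522/(2π), so r ≈ 4.3635 and h = 2r ≈ 8.7269.
S''(r) = 4π + 4·522/r³ > 0, so this is the minimum; S ≈ 358.8902.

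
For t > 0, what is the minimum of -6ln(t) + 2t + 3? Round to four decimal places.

h'(t) = -6/t + 2 = 0 gives t = 3.
h''(t) = 6/t², which is positive for t > 0, so this is a local minimum.
h(3) = -6·ln(3) + 6 + 3 ≈ 2.4083.

2.4083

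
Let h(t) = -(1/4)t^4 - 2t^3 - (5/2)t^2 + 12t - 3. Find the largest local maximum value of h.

17/4

h'(t) = -t^3 - 6t^2 - 5t + 12. Setting h'(t) = 0 gives t ∈ {-4, -3, 1}.
Since h''(t) = -3t^2 - 12t - 5, we get h''(-4) = -5 < 0 ⇒ local maximum; h''(-3) = 4 > 0 ⇒ local minimum; h''(1) = -20 < 0 ⇒ local maximum.
So the largest local maximum value is h(1) = 17/4.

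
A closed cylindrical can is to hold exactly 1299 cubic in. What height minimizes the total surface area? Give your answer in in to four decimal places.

With radius r and height h, πr²h = 1299 so h = 1299/(πr²), and S(r) = 2πr² + 2πrh = 2πr² + 2·1299/r.
S'(r) = 4πr − 2·1299/r² = 0 ⇒ r³ = 1299/(2π), so r ≈ 5.9130 and h = 2r ≈ 11.8261.
S''(r) = 4π + 4·1299/r³ > 0, so this is the minimum; S ≈ 659.0535.

11.8261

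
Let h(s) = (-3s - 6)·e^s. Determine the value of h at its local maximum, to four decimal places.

Differentiating with the product rule gives h'(s) = (-3s - 9)·e^s. Since e^s > 0, the only critical point is s = -3.
h''(-3) has the same sign as -3 < 0, so this is a local maximum.
h(-3) = (3)·e^(-3) ≈ 0.1494.

0.1494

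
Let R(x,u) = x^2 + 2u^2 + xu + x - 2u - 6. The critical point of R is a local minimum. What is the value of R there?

-50/7

∂R/∂x = 2x + u + 1 = 0 and ∂R/∂u = x + 4u - 2 = 0, so (x, u) = (-6/7, 5/7).
The Hessian has R_{xx} = 2, R_{uu} = 4, R_{xu} = 1, giving D = 7 > 0 with R_{xx} > 0, so the point is a local minimum.
R(-6/7, 5/7) = -50/7.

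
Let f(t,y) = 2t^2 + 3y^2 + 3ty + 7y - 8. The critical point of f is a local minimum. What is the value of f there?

-218/15

∂f/∂t = 4t + 3y = 0 and ∂f/∂y = 3t + 6y + 7 = 0, so (t, y) = (7/5, -28/15).
The Hessian has f_{tt} = 4, f_{yy} = 6, f_{ty} = 3, giving D = 15 > 0 with f_{tt} > 0, so the point is a local minimum.
f(7/5, -28/15) = -218/15.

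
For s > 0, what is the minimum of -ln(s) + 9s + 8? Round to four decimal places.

11.1972

P'(s) = -1/s + 9 = 0 gives s = 1/9.
P''(s) = 1/s², which is positive for s > 0, so this is a local minimum.
P(1/9) = -1·ln(1/9) + 1 + 8 ≈ 11.1972.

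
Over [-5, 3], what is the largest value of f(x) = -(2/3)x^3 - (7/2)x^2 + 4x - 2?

Differentiating, f'(x) = -2x^2 - 7x + 4; which vanishes at x = -4 and x = 1/2.
Evaluating at the critical points and endpoints: f(-5) = -157/6, f(-4) = -94/3, f(1/2) = -23/24, f(3) = -79/2.
So the maximum is f(1/2) = -23/24.

-23/24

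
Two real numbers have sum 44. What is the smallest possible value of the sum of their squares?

With a + b = 44, a^2 + b^2 = a^2 + (44 − a)^2.
The derivative 2a − 2(44 − a) = 4a − 88 vanishes at a = 22; second derivative 4 > 0, a minimum.
The minimum is 2·(22)^2 = 968.

968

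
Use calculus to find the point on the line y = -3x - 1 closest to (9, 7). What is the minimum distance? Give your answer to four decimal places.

Minimize D(x)^2 = (x - 9)^2 + (-3x - 8)^2.
d/dx[D^2] = 2(x - 9) + 2·(-3)·(-3x - 8) = 0 ⇒ x = -3/2.
Then y = 7/2 and the distance is √(245/2) ≈ 11.0680.

11.0680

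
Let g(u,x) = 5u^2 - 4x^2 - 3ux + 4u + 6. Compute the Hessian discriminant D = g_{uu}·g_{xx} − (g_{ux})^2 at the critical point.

-89

∂g/∂u = 10u - 3x + 4 = 0 and ∂g/∂x = -3u - 8x = 0, so (u, x) = (-32/89, 12/89).
The Hessian has g_{uu} = 10, g_{xx} = -8, g_{ux} = -3, giving D = -89 < 0, so the point is a saddle point.
D = (10)·(-8) − (-3)^2 = -89.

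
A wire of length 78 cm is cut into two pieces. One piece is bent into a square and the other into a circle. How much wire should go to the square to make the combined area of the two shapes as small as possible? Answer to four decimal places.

43.6877

Let x be the length used for the square. Square side x/4; circle radius (78−x)/(2π).
A(x) = (x/4)² + π·((78−x)/(2π))² = x²/16 + (78−x)²/(4π) for 0 ≤ x ≤ 78. A'(x) = x/8 − (78−x)/(2π) = 0 gives x = 4·78/(π+4) ≈ 43.6877.
A'' = 1/8 + 1/(2π) > 0, so this gives the minimum combined area; x ≈ 43.6877 cm to the square.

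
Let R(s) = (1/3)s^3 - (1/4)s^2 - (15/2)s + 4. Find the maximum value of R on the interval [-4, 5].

The derivative is s^2 - (1/2)s - 15/2, which vanishes at s = -5/2 and s = 3.
Evaluating at the critical points and endpoints: R(-4) = 26/3, R(-5/2) = 767/48, R(3) = -47/4, R(5) = 23/12.
The maximum over the interval is 767/48, attained at s = -5/2.

767/48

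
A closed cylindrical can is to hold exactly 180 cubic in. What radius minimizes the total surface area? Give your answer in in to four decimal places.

With radius r and height h, πr²h = 180 so h = 180/(πr²), and S(r) = 2πr² + 2πrh = 2πr² + 2·180/r.
S'(r) = 4πr − 2·180/r² = 0 ⇒ r³ = 180/(2π), so r ≈ 3.0598 and h = 2r ≈ 6.1197.
S''(r) = 4π + 4·180/r³ > 0, so this is the minimum; S ≈ 176.4803.

3.0598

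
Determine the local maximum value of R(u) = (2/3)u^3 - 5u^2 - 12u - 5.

Critical points: R'(u) = 2u^2 - 10u - 12 vanishes at u = -1, 6.
R''(u) = 4u - 10. R''(-1) = -14 < 0 ⇒ local maximum; R''(6) = 14 > 0 ⇒ local minimum.
So the local maximum value is R(-1) = 4/3.

4/3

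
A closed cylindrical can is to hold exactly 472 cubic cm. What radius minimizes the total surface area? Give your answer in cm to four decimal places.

4.2194

With radius r and height h, πr²h = 472 so h = 472/(πr²), and S(r) = 2πr² + 2πrh = 2πr² + 2·472/r.
S'(r) = 4πr − 2·472/r² = 0 ⇒ r³ = 472/(2π), so r ≈ 4.2194 and h = 2r ≈ 8.4389.
S''(r) = 4π + 4·472/r³ > 0, so this is the minimum; S ≈ 335.5902.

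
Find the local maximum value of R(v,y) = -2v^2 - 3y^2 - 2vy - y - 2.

-19/10

∂R/∂v = -4v - 2y = 0 and ∂R/∂y = -2v - 6y - 1 = 0, so (v, y) = (1/10, -1/5).
The Hessian has R_{vv} = -4, R_{yy} = -6, R_{vy} = -2, giving D = 20 > 0 with R_{vv} < 0, so the point is a local maximum.
R(1/10, -1/5) = -19/10.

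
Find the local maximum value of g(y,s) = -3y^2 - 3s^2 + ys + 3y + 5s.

∂g/∂y = -6y + s + 3 = 0 and ∂g/∂s = y - 6s + 5 = 0, so (y, s) = (23/35, 33/35).
The Hessian has g_{yy} = -6, g_{ss} = -6, g_{ys} = 1, giving D = 35 > 0 with g_{yy} < 0, so the point is a local maximum.
g(23/35, 33/35) = 117/35.

117/35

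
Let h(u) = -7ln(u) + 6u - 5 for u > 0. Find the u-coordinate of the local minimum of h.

h'(u) = -7/u + 6 = 0 gives u = 7/6.
h''(u) = 7/u², which is positive for u > 0, so this is a local minimum.
h(7/6) = -7·ln(7/6) + 7 - 5 ≈ 0.9209.

7/6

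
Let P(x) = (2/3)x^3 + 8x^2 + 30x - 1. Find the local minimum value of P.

Critical points: P'(x) = 2x^2 + 16x + 30 vanishes at x = -5, -3.
P''(x) = 4x + 16. P''(-5) = -4 < 0 ⇒ local maximum; P''(-3) = 4 > 0 ⇒ local minimum.
So the local minimum value is P(-3) = -37.

-37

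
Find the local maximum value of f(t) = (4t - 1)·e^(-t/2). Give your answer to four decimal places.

2.5972

f'(t) = 4·e^(-t/2) + (4t - 1)·(-1/2)·e^(-t/2) = (-2t + 9/2)·e^(-t/2). Since e^(-t/2) > 0, the only critical point is t = 9/4.
f''(9/4) has the same sign as -2 < 0, so this is a local maximum.
f(9/4) = (8)·e^(-9/8) ≈ 2.5972.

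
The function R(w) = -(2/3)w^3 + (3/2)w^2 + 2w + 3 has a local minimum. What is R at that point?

59/24

Critical points: R'(w) = -2w^2 + 3w + 2 vanishes at w = -1/2, 2.
Second-derivative test with R''(w) = -4w + 3: R''(-1/2) = 5 > 0 ⇒ local minimum; R''(2) = -5 < 0 ⇒ local maximum.
Thus R has its local minimum at w = -1/2, with value 59/24.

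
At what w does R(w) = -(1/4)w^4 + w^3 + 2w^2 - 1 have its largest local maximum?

4

Critical points: R'(w) = -w^3 + 3w^2 + 4w vanishes at w = -1, 0, 4.
Since R''(w) = -3w^2 + 6w + 4, we get R''(-1) = -5 < 0 ⇒ local maximum; R''(0) = 4 > 0 ⇒ local minimum; R''(4) = -20 < 0 ⇒ local maximum.
The largest local maximum is R(4) = 31.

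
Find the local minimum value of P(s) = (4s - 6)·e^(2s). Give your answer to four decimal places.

By the product rule, P'(s) = (8s - 8)·e^(2s). Since e^(2s) > 0, the only critical point is s = 1.
P''(1) has the same sign as 8 > 0, so this is a local minimum.
P(1) = (-2)·e^(2) ≈ -14.7781.

-14.7781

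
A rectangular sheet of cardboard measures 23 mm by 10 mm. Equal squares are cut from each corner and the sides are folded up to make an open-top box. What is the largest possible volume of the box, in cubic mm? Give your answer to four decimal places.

229.1859

With cut size x, the volume is V(x) = x(23 − 2x)(10 − 2x) for 0 < x < 5.
V'(x) = 12x^2 − 132x + 230. Setting V'(x) = 0 gives x ≈ 2.1708 (the root in (0, 5)).
V''(x) = 24x − 132 is negative there, so this is the maximum; V ≈ 229.1859.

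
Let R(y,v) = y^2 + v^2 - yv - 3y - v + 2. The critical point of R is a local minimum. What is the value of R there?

-7/3

∂R/∂y = 2y - v - 3 = 0 and ∂R/∂v = -y + 2v - 1 = 0, so (y, v) = (7/3, 5/3).
The Hessian has R_{yy} = 2, R_{vv} = 2, R_{yv} = -1, giving D = 3 > 0 with R_{yy} > 0, so the point is a local minimum.
R(7/3, 5/3) = -7/3.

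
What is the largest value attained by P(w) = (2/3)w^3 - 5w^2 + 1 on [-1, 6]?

The derivative is 2w^2 - 10w, which vanishes at w = 0 and w = 5.
Compare values at every candidate in [-1, 6]: P(-1) = -14/3; P(0) = 1; P(5) = -122/3; P(6) = -35.
The maximum over the interval is 1, attained at w = 0.

1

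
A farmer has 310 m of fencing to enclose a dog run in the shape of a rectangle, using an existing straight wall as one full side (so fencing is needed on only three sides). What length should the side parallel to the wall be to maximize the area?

Let the sides perpendicular to the wall have length x and the parallel side y, so 2x + y = 310 and the area is A = xy = x(310 − 2x).
A'(x) = 310 − 4x = 0 gives x = 155/2, and A''(x) = −4 < 0 confirms a maximum.
Then y = 310 − 2·155/2 = 155 and A = 24025/2.

155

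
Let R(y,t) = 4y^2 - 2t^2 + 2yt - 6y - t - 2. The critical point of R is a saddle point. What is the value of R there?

∂R/∂y = 8y + 2t - 6 = 0 and ∂R/∂t = 2y - 4t - 1 = 0, so (y, t) = (13/18, 1/9).
The Hessian has R_{yy} = 8, R_{tt} = -4, R_{yt} = 2, giving D = -36 < 0, so the point is a saddle point.
R(13/18, 1/9) = -38/9.

-38/9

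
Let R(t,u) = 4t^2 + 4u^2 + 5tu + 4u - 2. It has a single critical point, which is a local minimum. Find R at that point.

∂R/∂t = 8t + 5u = 0 and ∂R/∂u = 5t + 8u + 4 = 0, so (t, u) = (20/39, -32/39).
The Hessian has R_{tt} = 8, R_{uu} = 8, R_{tu} = 5, giving D = 39 > 0 with R_{tt} > 0, so the point is a local minimum.
R(20/39, -32/39) = -142/39.

-142/39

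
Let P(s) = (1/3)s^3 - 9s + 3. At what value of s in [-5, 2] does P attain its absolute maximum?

The derivative is s^2 - 9, whose only zero in [-5, 2] is s = -3.
Evaluating at the critical points and endpoints: P(-5) = 19/3; P(-3) = 21; P(2) = -37/3.
So the maximum is P(-3) = 21.

-3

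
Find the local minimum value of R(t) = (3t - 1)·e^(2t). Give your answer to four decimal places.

-1.0748

R'(t) = 3·e^(2t) + (3t - 1)·2·e^(2t) = (6t + 1)·e^(2t). Since e^(2t) > 0, the only critical point is t = -1/6.
R''(-1/6) has the same sign as 6 > 0, so this is a local minimum.
R(-1/6) = (-3/2)·e^(-1/3) ≈ -1.0748.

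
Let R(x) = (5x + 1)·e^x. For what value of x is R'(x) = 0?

-6/5

By the product rule, R'(x) = (5x + 6)·e^x. Since e^x > 0, the only critical point is x = -6/5.
R''(-6/5) has the same sign as 5 > 0, so this is a local minimum.
R(-6/5) = (-5)·e^(-6/5) ≈ -1.5060.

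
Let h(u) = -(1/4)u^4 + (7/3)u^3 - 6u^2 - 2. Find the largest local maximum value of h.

-2

h'(u) = -u^3 + 7u^2 - 12u = 0 at u = 0, 3, 4.
Second-derivative test with h''(u) = -3u^2 + 14u - 12: h''(0) = -12 < 0 ⇒ local maximum; h''(3) = 3 > 0 ⇒ local minimum; h''(4) = -4 < 0 ⇒ local maximum.
The largest local maximum is h(0) = -2.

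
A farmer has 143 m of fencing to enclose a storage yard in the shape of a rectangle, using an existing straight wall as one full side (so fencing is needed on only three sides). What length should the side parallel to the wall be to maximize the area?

143/2

Let the sides perpendicular to the wall have length x and the parallel side y, so 2x + y = 143 and the area is A = xy = x(143 − 2x).
A'(x) = 143 − 4x = 0 gives x = 143/4, and A''(x) = −4 < 0 confirms a maximum.
Then y = 143 − 2·143/4 = 143/2 and A = 20449/8.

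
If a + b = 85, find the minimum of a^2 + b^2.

With a + b = 85, a^2 + b^2 = a^2 + (85 − a)^2.
The derivative 2a − 2(85 − a) = 4a − 170 vanishes at a = 85/2; second derivative 4 > 0, a minimum.
The minimum is 2·(85/2)^2 = 7225/2.

7225/2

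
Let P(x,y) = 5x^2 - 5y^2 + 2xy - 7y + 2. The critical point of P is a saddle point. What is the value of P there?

∂P/∂x = 10x + 2y = 0 and ∂P/∂y = 2x - 10y - 7 = 0, so (x, y) = (7/52, -35/52).
The Hessian has P_{xx} = 10, P_{yy} = -10, P_{xy} = 2, giving D = -104 < 0, so the point is a saddle point.
P(7/52, -35/52) = 453/104.

453/104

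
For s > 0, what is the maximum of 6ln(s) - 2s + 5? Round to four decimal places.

5.5917

g'(s) = 6/s − 2 = 0 gives s = 3.
g''(s) = -6/s², which is negative for s > 0, so this is a local maximum.
g(3) = 6·ln(3) - 6 + 5 ≈ 5.5917.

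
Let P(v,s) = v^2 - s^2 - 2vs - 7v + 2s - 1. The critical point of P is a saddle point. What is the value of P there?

-81/8

∂P/∂v = 2v - 2s - 7 = 0 and ∂P/∂s = -2v - 2s + 2 = 0, so (v, s) = (9/4, -5/4).
The Hessian has P_{vv} = 2, P_{ss} = -2, P_{vs} = -2, giving D = -8 < 0, so the point is a saddle point.
P(9/4, -5/4) = -81/8.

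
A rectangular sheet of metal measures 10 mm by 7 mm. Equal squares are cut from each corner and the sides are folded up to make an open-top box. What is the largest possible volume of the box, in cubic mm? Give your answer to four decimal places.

With cut size x, the volume is V(x) = x(10 − 2x)(7 − 2x) for 0 < x < 3.5.
V'(x) = 12x^2 − 68x + 70. Setting V'(x) = 0 gives x ≈ 1.3520 (the root in (0, 3.5)).
V''(x) = 24x − 68 is negative there, so this is the maximum; V ≈ 42.3766.

42.3766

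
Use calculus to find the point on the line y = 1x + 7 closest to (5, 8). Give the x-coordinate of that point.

Minimize D(x)^2 = (x - 5)^2 + (x - 1)^2.
d/dx[D^2] = 2(x - 5) + 2·1·(x - 1) = 0 ⇒ x = 3.
Then y = 10 and the distance is √(8) ≈ 2.8284.

3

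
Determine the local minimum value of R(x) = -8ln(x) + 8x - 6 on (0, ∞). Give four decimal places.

R'(x) = -8/x + 8 = 0 gives x = 1.
R''(x) = 8/x², which is positive for x > 0, so this is a local minimum.
R(1) = -8·ln(1) + 8 - 6 ≈ 2.0000.

2.0000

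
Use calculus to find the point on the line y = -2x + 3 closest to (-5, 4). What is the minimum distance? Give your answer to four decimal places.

Minimize D(x)^2 = (x + 5)^2 + (-2x - 1)^2.
d/dx[D^2] = 2(x + 5) + 2·(-2)·(-2x - 1) = 0 ⇒ x = -7/5.
Then y = 29/5 and the distance is √(81/5) ≈ 4.0249.

4.0249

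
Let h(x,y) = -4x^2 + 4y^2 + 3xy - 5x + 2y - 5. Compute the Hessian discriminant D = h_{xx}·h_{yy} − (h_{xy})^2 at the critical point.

-73

∂h/∂x = -8x + 3y - 5 = 0 and ∂h/∂y = 3x + 8y + 2 = 0, so (x, y) = (-46/73, -1/73).
The Hessian has h_{xx} = -8, h_{yy} = 8, h_{xy} = 3, giving D = -73 < 0, so the point is a saddle point.
D = (-8)·(8) − (3)^2 = -73.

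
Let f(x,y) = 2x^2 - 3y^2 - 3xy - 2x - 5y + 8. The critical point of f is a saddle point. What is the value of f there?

∂f/∂x = 4x - 3y - 2 = 0 and ∂f/∂y = -3x - 6y - 5 = 0, so (x, y) = (-1/11, -26/33).
The Hessian has f_{xx} = 4, f_{yy} = -6, f_{xy} = -3, giving D = -33 < 0, so the point is a saddle point.
f(-1/11, -26/33) = 332/33.

332/33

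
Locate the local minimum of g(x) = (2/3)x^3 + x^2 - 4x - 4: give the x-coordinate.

1

g'(x) = 2x^2 + 2x - 4. Setting g'(x) = 0 gives x ∈ {-2, 1}.
g''(x) = 4x + 2. g''(-2) = -6 < 0 ⇒ local maximum; g''(1) = 6 > 0 ⇒ local minimum.
The local minimum is g(1) = -19/3.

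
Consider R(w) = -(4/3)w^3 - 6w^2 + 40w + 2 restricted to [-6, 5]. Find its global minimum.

R'(w) = -4w^2 - 12w + 40, which vanishes at w = -5 and w = 2.
Candidates: R(-6) = -166,  R(-5) = -544/3,  R(2) = 142/3,  R(5) = -344/3.
The minimum over the interval is -544/3, attained at w = -5.

-544/3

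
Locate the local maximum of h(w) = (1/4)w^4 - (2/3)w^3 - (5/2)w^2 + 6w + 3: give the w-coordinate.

Critical points: h'(w) = w^3 - 2w^2 - 5w + 6 vanishes at w = -2, 1, 3.
Since h''(w) = 3w^2 - 4w - 5, we get h''(-2) = 15 > 0 ⇒ local minimum; h''(1) = -6 < 0 ⇒ local maximum; h''(3) = 10 > 0 ⇒ local minimum.
So the local maximum value is h(1) = 73/12.

1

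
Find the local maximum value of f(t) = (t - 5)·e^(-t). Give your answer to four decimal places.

By the product rule, f'(t) = (-t + 6)·e^(-t). Since e^(-t) > 0, the only critical point is t = 6.
f''(6) has the same sign as -1 < 0, so this is a local maximum.
f(6) = (1)·e^(-6) ≈ 0.0025.

0.0025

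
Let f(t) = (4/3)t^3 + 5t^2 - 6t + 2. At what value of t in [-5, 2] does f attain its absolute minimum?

-5

Differentiating, f'(t) = 4t^2 + 10t - 6; which vanishes at t = -3 and t = 1/2.
Candidates: f(-5) = -29/3, f(-3) = 29, f(1/2) = 5/12, f(2) = 62/3.
The minimum over the interval is -29/3, attained at t = -5.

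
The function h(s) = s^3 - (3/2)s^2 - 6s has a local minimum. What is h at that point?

-10

h'(s) = 3s^2 - 3s - 6 = 0 at s = -1, 2.
h''(s) = 6s - 3. h''(-1) = -9 < 0 ⇒ local maximum; h''(2) = 9 > 0 ⇒ local minimum.
Thus h has its local minimum at s = 2, with value -10.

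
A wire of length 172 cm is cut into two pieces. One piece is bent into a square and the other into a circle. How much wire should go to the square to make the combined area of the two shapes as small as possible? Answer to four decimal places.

96.3371

Let x be the length used for the square. Square side x/4; circle radius (172−x)/(2π).
A(x) = (x/4)² + π·((172−x)/(2π))² = x²/16 + (172−x)²/(4π) for 0 ≤ x ≤ 172. A'(x) = x/8 − (172−x)/(2π) = 0 gives x = 4·172/(π+4) ≈ 96.3371.
A'' = 1/8 + 1/(2π) > 0, so this gives the minimum combined area; x ≈ 96.3371 cm to the square.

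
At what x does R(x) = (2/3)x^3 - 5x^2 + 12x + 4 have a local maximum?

Critical points: R'(x) = 2x^2 - 10x + 12 vanishes at x = 2, 3.
Second-derivative test with R''(x) = 4x - 10: R''(2) = -2 < 0 ⇒ local maximum; R''(3) = 2 > 0 ⇒ local minimum.
Thus R has its local maximum at x = 2, with value 40/3.

2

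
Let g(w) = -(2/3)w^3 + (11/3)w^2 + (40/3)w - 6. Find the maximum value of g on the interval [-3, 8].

69

Differentiating, g'(w) = -2w^2 + (22/3)w + 40/3; which vanishes at w = -4/3 and w = 5.
Evaluating at the critical points and endpoints: g(-3) = 5,  g(-4/3) = -1270/81,  g(5) = 69,  g(8) = -6.
So the maximum is g(5) = 69.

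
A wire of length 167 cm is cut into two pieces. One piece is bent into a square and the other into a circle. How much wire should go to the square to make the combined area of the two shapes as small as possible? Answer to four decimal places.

Let x be the length used for the square. Square side x/4; circle radius (167−x)/(2π).
A(x) = (x/4)² + π·((167−x)/(2π))² = x²/16 + (167−x)²/(4π) for 0 ≤ x ≤ 167. A'(x) = x/8 − (167−x)/(2π) = 0 gives x = 4·167/(π+4) ≈ 93.5366.
A'' = 1/8 + 1/(2π) > 0, so this gives the minimum combined area; x ≈ 93.5366 cm to the square.

93.5366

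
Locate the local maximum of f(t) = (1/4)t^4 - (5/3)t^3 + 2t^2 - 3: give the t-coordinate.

1

f'(t) = t^3 - 5t^2 + 4t = 0 at t = 0, 1, 4.
f''(t) = 3t^2 - 10t + 4. f''(0) = 4 > 0 ⇒ local minimum; f''(1) = -3 < 0 ⇒ local maximum; f''(4) = 12 > 0 ⇒ local minimum.
The local maximum is f(1) = -29/12.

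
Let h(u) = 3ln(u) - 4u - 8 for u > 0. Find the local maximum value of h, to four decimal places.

-11.8630

h'(u) = 3/u − 4 = 0 gives u = 3/4.
h''(u) = -3/u², which is negative for u > 0, so this is a local maximum.
h(3/4) = 3·ln(3/4) - 3 - 8 ≈ -11.8630.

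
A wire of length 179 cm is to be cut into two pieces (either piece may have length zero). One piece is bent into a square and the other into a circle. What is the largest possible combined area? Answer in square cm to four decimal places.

Let x be the length used for the square. Square side x/4; circle radius (179−x)/(2π).
A(x) = (x/4)² + π·((179−x)/(2π))² = x²/16 + (179−x)²/(4π) for 0 ≤ x ≤ 179. A'(x) = x/8 − (179−x)/(2π) = 0 gives x = 4·179/(π+4) ≈ 100.2577.
A'' > 0, so the interior critical point is a minimum; the maximum is at an endpoint. A(0) = 2549.7418 and A(179) = 2002.5625, so the largest area is 2549.7418.

2549.7418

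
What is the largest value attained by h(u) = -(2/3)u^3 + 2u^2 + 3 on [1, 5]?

Differentiating, h'(u) = -2u^2 + 4u; whose only zero in [1, 5] is u = 2.
Evaluating at the critical points and endpoints: h(1) = 13/3, h(2) = 17/3, h(5) = -91/3.
So the maximum is h(2) = 17/3.

17/3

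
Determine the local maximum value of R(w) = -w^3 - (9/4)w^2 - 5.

-5

R'(w) = -3w^2 - (9/2)w. Setting R'(w) = 0 gives w ∈ {-3/2, 0}.
Second-derivative test with R''(w) = -6w - 9/2: R''(-3/2) = 9/2 > 0 ⇒ local minimum; R''(0) = -9/2 < 0 ⇒ local maximum.
The local maximum is R(0) = -5.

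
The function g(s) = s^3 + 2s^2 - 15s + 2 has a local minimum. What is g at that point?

-346/27

g'(s) = 3s^2 + 4s - 15 = 0 at s = -3, 5/3.
Second-derivative test with g''(s) = 6s + 4: g''(-3) = -14 < 0 ⇒ local maximum; g''(5/3) = 14 > 0 ⇒ local minimum.
So the local minimum value is g(5/3) = -346/27.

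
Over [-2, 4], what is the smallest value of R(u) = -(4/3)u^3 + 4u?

The derivative is -4u^2 + 4, which vanishes at u = -1 and u = 1.
Compare values at every candidate in [-2, 4]: R(-2) = 8/3, R(-1) = -8/3, R(1) = 8/3, R(4) = -208/3.
Hence the absolute minimum is -208/3 at u = 4.

-208/3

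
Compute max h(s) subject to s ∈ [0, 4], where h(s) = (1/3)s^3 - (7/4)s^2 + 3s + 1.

The derivative is s^2 - (7/2)s + 3, which vanishes at s = 3/2 and s = 2.
Compare values at every candidate in [0, 4]: h(0) = 1,  h(3/2) = 43/16,  h(2) = 8/3,  h(4) = 19/3.
Hence the absolute maximum is 19/3 at s = 4.

19/3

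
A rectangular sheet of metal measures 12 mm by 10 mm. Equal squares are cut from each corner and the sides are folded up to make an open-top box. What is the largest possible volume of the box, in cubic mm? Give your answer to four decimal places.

With cut size x, the volume is V(x) = x(12 − 2x)(10 − 2x) for 0 < x < 5.
V'(x) = 12x^2 − 88x + 120. Setting V'(x) = 0 gives x ≈ 1.8107 (the root in (0, 5)).
V''(x) = 24x − 88 is negative there, so this is the maximum; V ≈ 96.7706.

96.7706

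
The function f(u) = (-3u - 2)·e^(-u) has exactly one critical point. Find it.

f'(u) = (-3)·e^(-u) + (-3u - 2)·(-1)·e^(-u) = (3u - 1)·e^(-u). Since e^(-u) > 0, the only critical point is u = 1/3.
f''(1/3) has the same sign as 3 > 0, so this is a local minimum.
f(1/3) = (-3)·e^(-1/3) ≈ -2.1496.

1/3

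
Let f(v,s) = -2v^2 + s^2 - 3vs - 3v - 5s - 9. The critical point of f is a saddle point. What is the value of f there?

-149/17

∂f/∂v = -4v - 3s - 3 = 0 and ∂f/∂s = -3v + 2s - 5 = 0, so (v, s) = (-21/17, 11/17).
The Hessian has f_{vv} = -4, f_{ss} = 2, f_{vs} = -3, giving D = -17 < 0, so the point is a saddle point.
f(-21/17, 11/17) = -149/17.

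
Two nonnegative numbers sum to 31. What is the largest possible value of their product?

With x + y = 31, the product is P(x) = x(31 − x).
P'(x) = 31 − 2x = 0 gives x = 31/2; P'' = −2 < 0, so this is the maximum.
P = 31/2·31/2 = 961/4.

961/4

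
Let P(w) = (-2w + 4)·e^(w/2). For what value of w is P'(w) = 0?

0

By the product rule, P'(w) = (-w)·e^(w/2). Since e^(w/2) > 0, the only critical point is w = 0.
P''(0) has the same sign as -1 < 0, so this is a local maximum.
P(0) = (4)·e^(0) ≈ 4.0000.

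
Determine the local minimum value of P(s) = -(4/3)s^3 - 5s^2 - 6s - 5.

-11/4

Critical points: P'(s) = -4s^2 - 10s - 6 vanishes at s = -3/2, -1.
P''(s) = -8s - 10. P''(-3/2) = 2 > 0 ⇒ local minimum; P''(-1) = -2 < 0 ⇒ local maximum.
So the local minimum value is P(-3/2) = -11/4.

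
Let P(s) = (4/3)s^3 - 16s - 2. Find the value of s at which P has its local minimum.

2

Critical points: P'(s) = 4s^2 - 16 vanishes at s = -2, 2.
Second-derivative test with P''(s) = 8s: P''(-2) = -16 < 0 ⇒ local maximum; P''(2) = 16 > 0 ⇒ local minimum.
The local minimum is P(2) = -70/3.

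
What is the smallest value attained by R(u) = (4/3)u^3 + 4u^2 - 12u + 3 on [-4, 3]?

-11/3

The derivative is 4u^2 + 8u - 12, which vanishes at u = -3 and u = 1.
Candidates: R(-4) = 89/3; R(-3) = 39; R(1) = -11/3; R(3) = 39.
So the minimum is R(1) = -11/3.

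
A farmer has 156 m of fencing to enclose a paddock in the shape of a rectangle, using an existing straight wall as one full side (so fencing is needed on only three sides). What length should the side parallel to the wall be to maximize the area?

78

Let the sides perpendicular to the wall have length x and the parallel side y, so 2x + y = 156 and the area is A = xy = x(156 − 2x).
A'(x) = 156 − 4x = 0 gives x = 39, and A''(x) = −4 < 0 confirms a maximum.
Then y = 156 − 2·39 = 78 and A = 3042.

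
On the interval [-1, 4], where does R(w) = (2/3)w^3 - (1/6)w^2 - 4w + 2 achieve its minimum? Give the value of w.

3/2

The derivative is 2w^2 - (1/3)w - 4, whose only zero in [-1, 4] is w = 3/2.
Compare values at every candidate in [-1, 4]: R(-1) = 31/6,  R(3/2) = -17/8,  R(4) = 26.
The minimum over the interval is -17/8, attained at w = 3/2.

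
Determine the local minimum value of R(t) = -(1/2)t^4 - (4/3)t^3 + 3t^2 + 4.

R'(t) = -2t^3 - 4t^2 + 6t. Setting R'(t) = 0 gives t ∈ {-3, 0, 1}.
Second-derivative test with R''(t) = -6t^2 - 8t + 6: R''(-3) = -24 < 0 ⇒ local maximum; R''(0) = 6 > 0 ⇒ local minimum; R''(1) = -8 < 0 ⇒ local maximum.
Thus R has its local minimum at t = 0, with value 4.

4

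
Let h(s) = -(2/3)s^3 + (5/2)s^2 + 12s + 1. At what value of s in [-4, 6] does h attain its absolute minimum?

Differentiating, h'(s) = -2s^2 + 5s + 12; which vanishes at s = -3/2 and s = 4.
Evaluating at the critical points and endpoints: h(-4) = 107/3,  h(-3/2) = -73/8,  h(4) = 139/3,  h(6) = 19.
The minimum over the interval is -73/8, attained at s = -3/2.

-3/2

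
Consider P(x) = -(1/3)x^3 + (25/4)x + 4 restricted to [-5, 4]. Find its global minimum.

-77/12

Differentiating, P'(x) = -x^2 + 25/4; which vanishes at x = -5/2 and x = 5/2.
Candidates: P(-5) = 173/12,  P(-5/2) = -77/12,  P(5/2) = 173/12,  P(4) = 23/3.
So the minimum is P(-5/2) = -77/12.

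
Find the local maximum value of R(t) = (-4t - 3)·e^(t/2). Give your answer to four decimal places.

R'(t) = (-4)·e^(t/2) + (-4t - 3)·(1/2)·e^(t/2) = (-2t - 11/2)·e^(t/2). Since e^(t/2) > 0, the only critical point is t = -11/4.
R''(-11/4) has the same sign as -2 < 0, so this is a local maximum.
R(-11/4) = (8)·e^(-11/8) ≈ 2.0227.

2.0227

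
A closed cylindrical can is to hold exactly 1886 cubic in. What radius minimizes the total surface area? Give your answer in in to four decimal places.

With radius r and height h, πr²h = 1886 so h = 1886/(πr²), and S(r) = 2πr² + 2πrh = 2πr² + 2·1886/r.
S'(r) = 4πr − 2·1886/r² = 0 ⇒ r³ = 1886/(2π), so r ≈ 6.6956 and h = 2r ≈ 13.3911.
S''(r) = 4π + 4·1886/r³ > 0, so this is the minimum; S ≈ 845.0369.

6.6956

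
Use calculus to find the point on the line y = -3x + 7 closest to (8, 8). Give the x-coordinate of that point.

1/2

Minimize D(x)^2 = (x - 8)^2 + (-3x - 1)^2.
d/dx[D^2] = 2(x - 8) + 2·(-3)·(-3x - 1) = 0 ⇒ x = 1/2.
Then y = 11/2 and the distance is √(125/2) ≈ 7.9057.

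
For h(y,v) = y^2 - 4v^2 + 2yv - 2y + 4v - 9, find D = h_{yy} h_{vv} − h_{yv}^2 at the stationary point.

∂h/∂y = 2y + 2v - 2 = 0 and ∂h/∂v = 2y - 8v + 4 = 0, so (y, v) = (2/5, 3/5).
The Hessian has h_{yy} = 2, h_{vv} = -8, h_{yv} = 2, giving D = -20 < 0, so the point is a saddle point.
D = (2)·(-8) − (2)^2 = -20.

-20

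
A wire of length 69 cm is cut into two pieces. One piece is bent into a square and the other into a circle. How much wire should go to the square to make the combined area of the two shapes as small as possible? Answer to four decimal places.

Let x be the length used for the square. Square side x/4; circle radius (69−x)/(2π).
A(x) = (x/4)² + π·((69−x)/(2π))² = x²/16 + (69−x)²/(4π) for 0 ≤ x ≤ 69. A'(x) = x/8 − (69−x)/(2π) = 0 gives x = 4·69/(π+4) ≈ 38.6468.
A'' = 1/8 + 1/(2π) > 0, so this gives the minimum combined area; x ≈ 38.6468 cm to the square.

38.6468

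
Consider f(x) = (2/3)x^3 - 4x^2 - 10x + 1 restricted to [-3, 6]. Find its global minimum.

-197/3

f'(x) = 2x^2 - 8x - 10, which vanishes at x = -1 and x = 5.
Evaluating at the critical points and endpoints: f(-3) = -23; f(-1) = 19/3; f(5) = -197/3; f(6) = -59.
The minimum over the interval is -197/3, attained at x = 5.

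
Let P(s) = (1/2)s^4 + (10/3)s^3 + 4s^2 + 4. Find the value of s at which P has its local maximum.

-1

P'(s) = 2s^3 + 10s^2 + 8s. Setting P'(s) = 0 gives s ∈ {-4, -1, 0}.
Since P''(s) = 6s^2 + 20s + 8, we get P''(-4) = 24 > 0 ⇒ local minimum; P''(-1) = -6 < 0 ⇒ local maximum; P''(0) = 8 > 0 ⇒ local minimum.
Thus P has its local maximum at s = -1, with value 31/6.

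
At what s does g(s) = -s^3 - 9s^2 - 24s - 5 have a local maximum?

-2

g'(s) = -3s^2 - 18s - 24. Setting g'(s) = 0 gives s ∈ {-4, -2}.
Second-derivative test with g''(s) = -6s - 18: g''(-4) = 6 > 0 ⇒ local minimum; g''(-2) = -6 < 0 ⇒ local maximum.
So the local maximum value is g(-2) = 15.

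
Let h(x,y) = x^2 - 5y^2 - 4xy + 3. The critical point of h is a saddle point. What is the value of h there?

3

∂h/∂x = 2x - 4y = 0 and ∂h/∂y = -4x - 10y = 0, so (x, y) = (0, 0).
The Hessian has h_{xx} = 2, h_{yy} = -10, h_{xy} = -4, giving D = -36 < 0, so the point is a saddle point.
h(0, 0) = 3.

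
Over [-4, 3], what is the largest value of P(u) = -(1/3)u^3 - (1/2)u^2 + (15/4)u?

27/8

The derivative is -u^2 - u + 15/4, which vanishes at u = -5/2 and u = 3/2.
Evaluating at the critical points and endpoints: P(-4) = -5/3, P(-5/2) = -175/24, P(3/2) = 27/8, P(3) = -9/4.
So the maximum is P(3/2) = 27/8.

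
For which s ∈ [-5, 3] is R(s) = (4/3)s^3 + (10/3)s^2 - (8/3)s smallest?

The derivative is 4s^2 + (20/3)s - 8/3, which vanishes at s = -2 and s = 1/3.
Compare values at every candidate in [-5, 3]: R(-5) = -70,  R(-2) = 8,  R(1/3) = -38/81,  R(3) = 58.
Hence the absolute minimum is -70 at s = -5.

-5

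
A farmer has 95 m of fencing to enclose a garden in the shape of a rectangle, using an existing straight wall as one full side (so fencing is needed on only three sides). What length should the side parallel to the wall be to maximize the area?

Let the sides perpendicular to the wall have length x and the parallel side y, so 2x + y = 95 and the area is A = xy = x(95 − 2x).
A'(x) = 95 − 4x = 0 gives x = 95/4, and A''(x) = −4 < 0 confirms a maximum.
Then y = 95 − 2·95/4 = 95/2 and A = 9025/8.

95/2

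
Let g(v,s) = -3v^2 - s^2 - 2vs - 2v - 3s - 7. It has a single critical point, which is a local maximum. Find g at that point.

-37/8

∂g/∂v = -6v - 2s - 2 = 0 and ∂g/∂s = -2v - 2s - 3 = 0, so (v, s) = (1/4, -7/4).
The Hessian has g_{vv} = -6, g_{ss} = -2, g_{vs} = -2, giving D = 8 > 0 with g_{vv} < 0, so the point is a local maximum.
g(1/4, -7/4) = -37/8.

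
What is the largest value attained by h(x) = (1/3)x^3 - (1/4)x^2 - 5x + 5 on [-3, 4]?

Differentiating, h'(x) = x^2 - (1/2)x - 5; which vanishes at x = -2 and x = 5/2.
Candidates: h(-3) = 35/4,  h(-2) = 34/3,  h(5/2) = -185/48,  h(4) = 7/3.
So the maximum is h(-2) = 34/3.

34/3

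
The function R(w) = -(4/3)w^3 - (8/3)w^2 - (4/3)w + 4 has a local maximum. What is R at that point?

Critical points: R'(w) = -4w^2 - (16/3)w - 4/3 vanishes at w = -1, -1/3.
Second-derivative test with R''(w) = -8w - 16/3: R''(-1) = 8/3 > 0 ⇒ local minimum; R''(-1/3) = -8/3 < 0 ⇒ local maximum.
The local maximum is R(-1/3) = 340/81.

340/81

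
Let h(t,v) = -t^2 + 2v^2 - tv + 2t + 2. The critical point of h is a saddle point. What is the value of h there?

∂h/∂t = -2t - v + 2 = 0 and ∂h/∂v = -t + 4v = 0, so (t, v) = (8/9, 2/9).
The Hessian has h_{tt} = -2, h_{vv} = 4, h_{tv} = -1, giving D = -9 < 0, so the point is a saddle point.
h(8/9, 2/9) = 26/9.

26/9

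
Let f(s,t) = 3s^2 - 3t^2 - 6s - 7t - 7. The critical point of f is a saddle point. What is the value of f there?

-71/12

∂f/∂s = 6s - 6 = 0 and ∂f/∂t = -6t - 7 = 0, so (s, t) = (1, -7/6).
The Hessian has f_{ss} = 6, f_{tt} = -6, f_{st} = 0, giving D = -36 < 0, so the point is a saddle point.
f(1, -7/6) = -71/12.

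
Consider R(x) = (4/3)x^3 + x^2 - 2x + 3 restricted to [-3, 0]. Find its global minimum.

-18

Differentiating, R'(x) = 4x^2 + 2x - 2; whose only zero in [-3, 0] is x = -1.
Compare values at every candidate in [-3, 0]: R(-3) = -18, R(-1) = 14/3, R(0) = 3.
The minimum over the interval is -18, attained at x = -3.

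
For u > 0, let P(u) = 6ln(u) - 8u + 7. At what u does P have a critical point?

3/4

P'(u) = 6/u − 8 = 0 gives u = 3/4.
P''(u) = -6/u², which is negative for u > 0, so this is a local maximum.
P(3/4) = 6·ln(3/4) - 6 + 7 ≈ -0.7261.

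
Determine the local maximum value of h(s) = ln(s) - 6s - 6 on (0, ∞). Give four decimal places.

h'(s) = 1/s − 6 = 0 gives s = 1/6.
h''(s) = -1/s², which is negative for s > 0, so this is a local maximum.
h(1/6) = 1·ln(1/6) - 1 - 6 ≈ -8.7918.

-8.7918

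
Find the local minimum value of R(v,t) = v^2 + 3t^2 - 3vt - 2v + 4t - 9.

∂R/∂v = 2v - 3t - 2 = 0 and ∂R/∂t = -3v + 6t + 4 = 0, so (v, t) = (0, -2/3).
The Hessian has R_{vv} = 2, R_{tt} = 6, R_{vt} = -3, giving D = 3 > 0 with R_{vv} > 0, so the point is a local minimum.
R(0, -2/3) = -31/3.

-31/3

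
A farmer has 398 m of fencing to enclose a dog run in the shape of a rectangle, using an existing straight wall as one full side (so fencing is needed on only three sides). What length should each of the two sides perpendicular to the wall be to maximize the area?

Let the sides perpendicular to the wall have length x and the parallel side y, so 2x + y = 398 and the area is A = xy = x(398 − 2x).
A'(x) = 398 − 4x = 0 gives x = 199/2, and A''(x) = −4 < 0 confirms a maximum.
Then y = 398 − 2·199/2 = 199 and A = 39601/2.

199/2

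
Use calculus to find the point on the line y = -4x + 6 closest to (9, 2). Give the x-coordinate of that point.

25/17

Minimize D(x)^2 = (x - 9)^2 + (-4x + 4)^2.
d/dx[D^2] = 2(x - 9) + 2·(-4)·(-4x + 4) = 0 ⇒ x = 25/17.
Then y = 2/17 and the distance is √(1024/17) ≈ 7.7611.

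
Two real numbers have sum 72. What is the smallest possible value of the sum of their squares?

2592

With a + b = 72, a^2 + b^2 = a^2 + (72 − a)^2.
The derivative 2a − 2(72 − a) = 4a − 144 vanishes at a = 36; second derivative 4 > 0, a minimum.
The minimum is 2·(36)^2 = 2592.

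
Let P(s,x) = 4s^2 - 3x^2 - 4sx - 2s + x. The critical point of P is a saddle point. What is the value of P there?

∂P/∂s = 8s - 4x - 2 = 0 and ∂P/∂x = -4s - 6x + 1 = 0, so (s, x) = (1/4, 0).
The Hessian has P_{ss} = 8, P_{xx} = -6, P_{sx} = -4, giving D = -64 < 0, so the point is a saddle point.
P(1/4, 0) = -1/4.

-1/4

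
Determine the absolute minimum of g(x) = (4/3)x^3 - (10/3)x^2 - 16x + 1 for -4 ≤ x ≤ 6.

-221/3

Differentiating, g'(x) = 4x^2 - (20/3)x - 16; which vanishes at x = -4/3 and x = 3.
Evaluating at the critical points and endpoints: g(-4) = -221/3,  g(-4/3) = 1073/81,  g(3) = -41,  g(6) = 73.
The minimum over the interval is -221/3, attained at x = -4.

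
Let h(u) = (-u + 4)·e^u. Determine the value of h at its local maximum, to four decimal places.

h'(u) = (-1)·e^u + (-u + 4)·1·e^u = (-u + 3)·e^u. Since e^u > 0, the only critical point is u = 3.
h''(3) has the same sign as -1 < 0, so this is a local maximum.
h(3) = (1)·e^(3) ≈ 20.0855.

20.0855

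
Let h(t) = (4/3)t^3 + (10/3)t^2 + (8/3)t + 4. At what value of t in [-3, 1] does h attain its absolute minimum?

-3

h'(t) = 4t^2 + (20/3)t + 8/3, which vanishes at t = -1 and t = -2/3.
Evaluating at the critical points and endpoints: h(-3) = -10; h(-1) = 10/3; h(-2/3) = 268/81; h(1) = 34/3.
So the minimum is h(-3) = -10.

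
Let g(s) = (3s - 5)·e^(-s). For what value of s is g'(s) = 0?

8/3

g'(s) = 3·e^(-s) + (3s - 5)·(-1)·e^(-s) = (-3s + 8)·e^(-s). Since e^(-s) > 0, the only critical point is s = 8/3.
g''(8/3) has the same sign as -3 < 0, so this is a local maximum.
g(8/3) = (3)·e^(-8/3) ≈ 0.2085.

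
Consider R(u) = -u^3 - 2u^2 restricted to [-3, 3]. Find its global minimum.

Differentiating, R'(u) = -3u^2 - 4u; which vanishes at u = -4/3 and u = 0.
Evaluating at the critical points and endpoints: R(-3) = 9; R(-4/3) = -32/27; R(0) = 0; R(3) = -45.
So the minimum is R(3) = -45.

-45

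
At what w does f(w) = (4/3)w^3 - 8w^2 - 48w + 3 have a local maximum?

f'(w) = 4w^2 - 16w - 48. Setting f'(w) = 0 gives w ∈ {-2, 6}.
f''(w) = 8w - 16. f''(-2) = -32 < 0 ⇒ local maximum; f''(6) = 32 > 0 ⇒ local minimum.
The local maximum is f(-2) = 169/3.

-2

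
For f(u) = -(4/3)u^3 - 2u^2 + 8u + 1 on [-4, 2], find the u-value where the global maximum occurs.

-4

Differentiating, f'(u) = -4u^2 - 4u + 8; which vanishes at u = -2 and u = 1.
Candidates: f(-4) = 67/3,  f(-2) = -37/3,  f(1) = 17/3,  f(2) = -5/3.
The maximum over the interval is 67/3, attained at u = -4.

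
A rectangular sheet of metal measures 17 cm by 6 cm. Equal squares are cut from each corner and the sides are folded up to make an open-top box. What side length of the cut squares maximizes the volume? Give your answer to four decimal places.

With cut size x, the volume is V(x) = x(17 − 2x)(6 − 2x) for 0 < x < 3.
V'(x) = 12x^2 − 92x + 102. Setting V'(x) = 0 gives x ≈ 1.3445 (the root in (0, 3)).
V''(x) = 24x − 92 is negative there, so this is the maximum; V ≈ 63.7074.

1.3445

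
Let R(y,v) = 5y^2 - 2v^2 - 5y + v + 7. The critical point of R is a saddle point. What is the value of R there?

47/8

∂R/∂y = 10y - 5 = 0 and ∂R/∂v = -4v + 1 = 0, so (y, v) = (1/2, 1/4).
The Hessian has R_{yy} = 10, R_{vv} = -4, R_{yv} = 0, giving D = -40 < 0, so the point is a saddle point.
R(1/2, 1/4) = 47/8.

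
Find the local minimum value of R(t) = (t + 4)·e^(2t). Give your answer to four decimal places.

-0.0001

Differentiating with the product rule gives R'(t) = (2t + 9)·e^(2t). Since e^(2t) > 0, the only critical point is t = -9/2.
R''(-9/2) has the same sign as 2 > 0, so this is a local minimum.
R(-9/2) = (-1/2)·e^(-9) ≈ -0.0001.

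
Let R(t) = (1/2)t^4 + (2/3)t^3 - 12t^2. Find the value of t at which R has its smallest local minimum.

-4

R'(t) = 2t^3 + 2t^2 - 24t. Setting R'(t) = 0 gives t ∈ {-4, 0, 3}.
Since R''(t) = 6t^2 + 4t - 24, we get R''(-4) = 56 > 0 ⇒ local minimum; R''(0) = -24 < 0 ⇒ local maximum; R''(3) = 42 > 0 ⇒ local minimum.
The smallest local minimum is R(-4) = -320/3.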